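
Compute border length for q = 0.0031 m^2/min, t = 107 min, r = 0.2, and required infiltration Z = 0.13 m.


L = q*t/((1+r)*Z)
L = 0.0031*107/((1+0.2)*0.13)
L = 0.3317/0.156

2.1263 m


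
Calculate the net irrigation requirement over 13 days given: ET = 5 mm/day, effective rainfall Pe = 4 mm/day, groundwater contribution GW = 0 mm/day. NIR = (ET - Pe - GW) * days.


Daily deficit = ET - Pe - GW = 5 - 4 - 0 = 1 mm/day
NIR = 1 * 13 = 13 mm

13.0000 mm


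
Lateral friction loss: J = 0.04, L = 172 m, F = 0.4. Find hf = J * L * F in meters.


hf = J * L * F = 0.04 * 172 * 0.4 = 2.7520 m

2.7520 m


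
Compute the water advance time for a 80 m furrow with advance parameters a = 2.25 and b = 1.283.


t = (L/a)^(1/b)
t = (80/2.25)^(1/1.283)
t = 35.555556^(1/1.283)

16.1738 min


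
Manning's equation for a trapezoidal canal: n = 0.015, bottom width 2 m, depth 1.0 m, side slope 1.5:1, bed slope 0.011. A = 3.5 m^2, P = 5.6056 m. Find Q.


R = A/P = 3.5/5.6056 = 0.624376
Q = (1/0.015) * 3.5 * 0.624376^(2/3) * 0.011^0.5

17.8774 m^3/s


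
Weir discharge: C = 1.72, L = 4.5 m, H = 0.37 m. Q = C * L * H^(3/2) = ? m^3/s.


Q = C * L * H^(3/2) = 1.72 * 4.5 * 0.37^1.5 = 1.72 * 4.5 * 0.225062

1.7420 m^3/s


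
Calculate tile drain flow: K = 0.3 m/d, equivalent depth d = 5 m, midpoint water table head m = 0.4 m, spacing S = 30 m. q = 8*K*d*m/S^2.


q = 8*K*d*m/S^2
q = 8*0.3*5*0.4/30^2
q = 4.8000 / 900

0.0053 m/d


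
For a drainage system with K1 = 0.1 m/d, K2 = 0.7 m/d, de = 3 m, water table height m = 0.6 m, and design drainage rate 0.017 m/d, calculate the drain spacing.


S^2 = 8*K2*de*m/q + 4*K1*m^2/q
S^2 = 8*0.7*3*0.6/0.017 + 4*0.1*0.6^2/0.017
S = sqrt(601.4118)

24.5237 m


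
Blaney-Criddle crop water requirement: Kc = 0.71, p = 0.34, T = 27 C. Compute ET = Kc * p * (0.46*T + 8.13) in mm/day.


ET = Kc * p * (0.46*T + 8.13)
ET = 0.71 * 0.34 * (0.46*27 + 8.13)
ET = 0.71 * 0.34 * 20.5500

4.9608 mm/day


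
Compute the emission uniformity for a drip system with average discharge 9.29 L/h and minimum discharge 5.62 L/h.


EU = (q_min/q_avg)*100 = (5.62/9.29)*100 = 60.4952%

60.4952 %


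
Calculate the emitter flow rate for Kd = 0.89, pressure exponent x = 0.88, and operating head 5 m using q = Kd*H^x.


q = Kd * H^x = 0.89 * 5^0.88 = 0.89 * 4.121863

3.6685 L/h


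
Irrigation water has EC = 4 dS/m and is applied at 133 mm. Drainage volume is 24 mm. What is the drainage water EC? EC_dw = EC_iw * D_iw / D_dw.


EC_dw = EC_iw * D_iw / D_dw
EC_dw = 4 * 133 / 24
EC_dw = 532 / 24

22.1667 dS/m


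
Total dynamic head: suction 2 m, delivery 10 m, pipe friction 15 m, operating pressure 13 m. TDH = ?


TDH = Hs + Hd + hf + Hp = 2 + 10 + 15 + 13 = 40

40 m


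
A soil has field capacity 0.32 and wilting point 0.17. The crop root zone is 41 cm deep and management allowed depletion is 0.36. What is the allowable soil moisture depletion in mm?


SMD = (FC - PWP) * d * MAD * 10
SMD = (0.32 - 0.17) * 41 * 0.36 * 10
SMD = 0.1500 * 41 * 0.36 * 10

22.1400 mm


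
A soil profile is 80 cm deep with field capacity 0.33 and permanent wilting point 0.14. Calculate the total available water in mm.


AWC = (FC - PWP) * d * 10
AWC = (0.33 - 0.14) * 80 * 10
AWC = 0.1900 * 80 * 10

152.0000 mm


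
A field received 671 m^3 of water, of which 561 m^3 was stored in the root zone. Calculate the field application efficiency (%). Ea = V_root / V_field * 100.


Ea = V_root / V_field * 100 = 561 / 671 * 100 = 83.6066%

83.6066 %


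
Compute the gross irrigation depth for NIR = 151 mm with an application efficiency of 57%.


Ea = 57% = 0.57
GID = NIR / Ea = 151 / 0.57 = 264.9123 mm

264.9123 mm


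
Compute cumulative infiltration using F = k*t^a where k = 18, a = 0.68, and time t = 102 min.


F = k * t^a = 18 * 102^0.68
F = 18 * 23.219246

417.9464 mm


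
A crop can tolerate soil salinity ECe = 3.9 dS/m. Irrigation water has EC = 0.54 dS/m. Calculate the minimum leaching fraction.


LR = ECiw / (5*ECe - ECiw)
LR = 0.54 / (5*3.9 - 0.54)
LR = 0.54 / 18.9600

0.0285


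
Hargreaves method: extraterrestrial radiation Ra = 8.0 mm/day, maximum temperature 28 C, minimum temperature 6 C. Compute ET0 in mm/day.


Tmean = (Tmax + Tmin)/2 = (28 + 6)/2 = 17.0
ET0 = 0.0023 * 8.0 * (17.0 + 17.8) * sqrt(28 - 6)
ET0 = 0.0023 * 8.0 * 34.8 * 4.690416

3.0034 mm/day


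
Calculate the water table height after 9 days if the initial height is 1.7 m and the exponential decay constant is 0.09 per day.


m = m0 * exp(-k*t)
m = 1.7 * exp(-0.09 * 9)
m = 1.7 * exp(-0.8100)

0.7563 m


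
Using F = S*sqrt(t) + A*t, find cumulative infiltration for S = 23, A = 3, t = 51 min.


F = S*sqrt(t) + A*t
F = 23*sqrt(51) + 3*51
F = 23*7.141428 + 153

317.2528 mm


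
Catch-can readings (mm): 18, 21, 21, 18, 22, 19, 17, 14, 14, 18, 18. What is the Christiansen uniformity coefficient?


mean = 18.181818 mm
MAD = 1.867769 mm
CU = (1 - 1.867769/18.181818)*100

89.7273 %


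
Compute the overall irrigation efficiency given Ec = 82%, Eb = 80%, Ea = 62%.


Ec = 0.82, Eb = 0.8, Ea = 0.62
E = 0.82 * 0.8 * 0.62 * 100 = 40.6720%

40.6720 %


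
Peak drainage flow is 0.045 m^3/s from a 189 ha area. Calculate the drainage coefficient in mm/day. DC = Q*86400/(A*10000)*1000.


DC = Q * 86400 / (A * 10000) * 1000
DC = 0.045 * 86400 / (189 * 10000) * 1000
DC = 3888000.0000 / 1890000

2.0571 mm/day


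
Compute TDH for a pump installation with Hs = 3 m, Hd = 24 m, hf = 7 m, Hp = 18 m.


TDH = Hs + Hd + hf + Hp = 3 + 24 + 7 + 18 = 52

52 m


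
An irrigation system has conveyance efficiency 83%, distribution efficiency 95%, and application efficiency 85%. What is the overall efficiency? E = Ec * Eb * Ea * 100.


Ec = 0.83, Eb = 0.95, Ea = 0.85
E = 0.83 * 0.95 * 0.85 * 100 = 67.0225%

67.0225 %


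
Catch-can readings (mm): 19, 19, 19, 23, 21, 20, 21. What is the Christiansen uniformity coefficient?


mean = 20.285714 mm
MAD = 1.183673 mm
CU = (1 - 1.183673/20.285714)*100

94.1650 %


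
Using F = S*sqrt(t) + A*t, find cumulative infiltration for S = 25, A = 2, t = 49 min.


F = S*sqrt(t) + A*t
F = 25*sqrt(49) + 2*49
F = 25*7.000000 + 98

273.0000 mm


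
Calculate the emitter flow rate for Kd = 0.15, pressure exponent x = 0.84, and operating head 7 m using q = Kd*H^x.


q = Kd * H^x = 0.15 * 7^0.84 = 0.15 * 5.127225

0.7691 L/h


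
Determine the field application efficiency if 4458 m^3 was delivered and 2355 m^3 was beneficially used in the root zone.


Ea = V_root / V_field * 100 = 2355 / 4458 * 100 = 52.8264%

52.8264 %


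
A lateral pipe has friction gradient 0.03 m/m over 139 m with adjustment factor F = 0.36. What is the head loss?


hf = J * L * F = 0.03 * 139 * 0.36 = 1.5012 m

1.5012 m


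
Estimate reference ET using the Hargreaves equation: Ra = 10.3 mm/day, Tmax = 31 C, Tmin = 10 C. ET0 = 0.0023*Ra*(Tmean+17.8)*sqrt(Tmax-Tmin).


Tmean = (Tmax + Tmin)/2 = (31 + 10)/2 = 20.5
ET0 = 0.0023 * 10.3 * (20.5 + 17.8) * sqrt(31 - 10)
ET0 = 0.0023 * 10.3 * 38.3 * 4.582576

4.1579 mm/day


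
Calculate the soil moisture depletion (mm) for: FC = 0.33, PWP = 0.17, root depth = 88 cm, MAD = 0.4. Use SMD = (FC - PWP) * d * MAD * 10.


SMD = (FC - PWP) * d * MAD * 10
SMD = (0.33 - 0.17) * 88 * 0.4 * 10
SMD = 0.1600 * 88 * 0.4 * 10

56.3200 mm


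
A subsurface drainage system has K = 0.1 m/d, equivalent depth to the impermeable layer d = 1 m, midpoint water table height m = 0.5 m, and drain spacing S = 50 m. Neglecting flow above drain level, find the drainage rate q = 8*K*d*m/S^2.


q = 8*K*d*m/S^2
q = 8*0.1*1*0.5/50^2
q = 0.4000 / 2500

1.6000e-04 m/d


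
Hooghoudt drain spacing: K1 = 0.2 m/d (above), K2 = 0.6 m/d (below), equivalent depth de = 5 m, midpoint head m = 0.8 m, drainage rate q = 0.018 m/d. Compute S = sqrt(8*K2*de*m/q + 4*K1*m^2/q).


S^2 = 8*K2*de*m/q + 4*K1*m^2/q
S^2 = 8*0.6*5*0.8/0.018 + 4*0.2*0.8^2/0.018
S = sqrt(1095.1111)

33.0925 m


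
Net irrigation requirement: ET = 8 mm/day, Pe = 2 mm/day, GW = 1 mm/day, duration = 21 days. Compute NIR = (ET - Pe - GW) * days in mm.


Daily deficit = ET - Pe - GW = 8 - 2 - 1 = 5 mm/day
NIR = 5 * 21 = 105 mm

105.0000 mm


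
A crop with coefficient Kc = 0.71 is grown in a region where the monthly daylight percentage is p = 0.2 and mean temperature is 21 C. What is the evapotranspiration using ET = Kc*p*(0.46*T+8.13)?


ET = Kc * p * (0.46*T + 8.13)
ET = 0.71 * 0.2 * (0.46*21 + 8.13)
ET = 0.71 * 0.2 * 17.7900

2.5262 mm/day


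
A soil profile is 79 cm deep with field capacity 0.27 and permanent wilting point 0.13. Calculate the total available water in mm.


AWC = (FC - PWP) * d * 10
AWC = (0.27 - 0.13) * 79 * 10
AWC = 0.1400 * 79 * 10

110.6000 mm


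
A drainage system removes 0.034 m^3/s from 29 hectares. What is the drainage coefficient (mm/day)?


DC = Q * 86400 / (A * 10000) * 1000
DC = 0.034 * 86400 / (29 * 10000) * 1000
DC = 2937600.0000 / 290000

10.1297 mm/day


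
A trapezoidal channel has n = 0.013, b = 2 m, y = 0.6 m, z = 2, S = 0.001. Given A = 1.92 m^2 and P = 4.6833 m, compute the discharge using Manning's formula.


R = A/P = 1.92/4.6833 = 0.409967
Q = (1/0.013) * 1.92 * 0.409967^(2/3) * 0.001^0.5

2.5775 m^3/s


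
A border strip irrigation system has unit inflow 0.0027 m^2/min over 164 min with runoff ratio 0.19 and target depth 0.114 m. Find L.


L = q*t/((1+r)*Z)
L = 0.0027*164/((1+0.19)*0.114)
L = 0.4428/0.13566

3.2640 m


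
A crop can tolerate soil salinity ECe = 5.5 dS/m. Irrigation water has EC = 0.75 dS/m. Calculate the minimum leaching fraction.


LR = ECiw / (5*ECe - ECiw)
LR = 0.75 / (5*5.5 - 0.75)
LR = 0.75 / 26.7500

0.0280


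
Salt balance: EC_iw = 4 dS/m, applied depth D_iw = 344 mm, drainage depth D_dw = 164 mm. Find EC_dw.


EC_dw = EC_iw * D_iw / D_dw
EC_dw = 4 * 344 / 164
EC_dw = 1376 / 164

8.3902 dS/m


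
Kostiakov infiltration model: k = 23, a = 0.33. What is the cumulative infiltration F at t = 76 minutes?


F = k * t^a = 23 * 76^0.33
F = 23 * 4.175115

96.0276 mm


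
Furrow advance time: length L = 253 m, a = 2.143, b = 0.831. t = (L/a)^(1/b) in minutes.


t = (L/a)^(1/b)
t = (253/2.143)^(1/0.831)
t = 118.058796^(1/0.831)

311.5300 min


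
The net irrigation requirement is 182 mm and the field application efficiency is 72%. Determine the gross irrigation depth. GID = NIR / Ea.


Ea = 72% = 0.72
GID = NIR / Ea = 182 / 0.72 = 252.7778 mm

252.7778 mm


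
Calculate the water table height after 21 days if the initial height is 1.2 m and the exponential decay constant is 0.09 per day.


m = m0 * exp(-k*t)
m = 1.2 * exp(-0.09 * 21)
m = 1.2 * exp(-1.8900)

0.1813 m


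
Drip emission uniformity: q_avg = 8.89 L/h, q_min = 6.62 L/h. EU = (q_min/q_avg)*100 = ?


EU = (q_min/q_avg)*100 = (6.62/8.89)*100 = 74.4657%

74.4657 %


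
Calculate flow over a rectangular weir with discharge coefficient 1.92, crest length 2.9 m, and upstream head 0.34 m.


Q = C * L * H^(3/2) = 1.92 * 2.9 * 0.34^1.5 = 1.92 * 2.9 * 0.198252

1.1039 m^3/s


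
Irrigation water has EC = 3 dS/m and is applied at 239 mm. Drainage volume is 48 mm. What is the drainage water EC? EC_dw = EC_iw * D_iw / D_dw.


EC_dw = EC_iw * D_iw / D_dw
EC_dw = 3 * 239 / 48
EC_dw = 717 / 48

14.9375 dS/m


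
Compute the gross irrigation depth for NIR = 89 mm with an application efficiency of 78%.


Ea = 78% = 0.78
GID = NIR / Ea = 89 / 0.78 = 114.1026 mm

114.1026 mm


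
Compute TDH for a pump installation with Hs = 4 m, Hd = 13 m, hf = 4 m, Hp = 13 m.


TDH = Hs + Hd + hf + Hp = 4 + 13 + 4 + 13 = 34

34 m


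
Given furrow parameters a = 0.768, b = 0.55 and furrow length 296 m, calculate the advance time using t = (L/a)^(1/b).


t = (L/a)^(1/b)
t = (296/0.768)^(1/0.55)
t = 385.416667^(1/0.55)

50314.3426 min


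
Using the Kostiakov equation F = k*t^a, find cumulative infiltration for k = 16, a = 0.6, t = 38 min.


F = k * t^a = 16 * 38^0.6
F = 16 * 8.868908

141.9025 mm


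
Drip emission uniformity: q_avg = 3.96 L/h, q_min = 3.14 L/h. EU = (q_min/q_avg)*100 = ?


EU = (q_min/q_avg)*100 = (3.14/3.96)*100 = 79.2929%

79.2929 %


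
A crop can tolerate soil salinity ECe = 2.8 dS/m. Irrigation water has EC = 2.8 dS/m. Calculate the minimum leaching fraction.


LR = ECiw / (5*ECe - ECiw)
LR = 2.8 / (5*2.8 - 2.8)
LR = 2.8 / 11.2000

0.2500


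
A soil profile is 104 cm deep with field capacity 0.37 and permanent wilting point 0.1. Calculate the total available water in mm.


AWC = (FC - PWP) * d * 10
AWC = (0.37 - 0.1) * 104 * 10
AWC = 0.2700 * 104 * 10

280.8000 mm


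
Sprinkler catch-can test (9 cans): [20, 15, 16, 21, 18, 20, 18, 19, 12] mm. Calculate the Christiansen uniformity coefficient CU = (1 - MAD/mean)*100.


mean = 17.666667 mm
MAD = 2.222222 mm
CU = (1 - 2.222222/17.666667)*100

87.4214 %


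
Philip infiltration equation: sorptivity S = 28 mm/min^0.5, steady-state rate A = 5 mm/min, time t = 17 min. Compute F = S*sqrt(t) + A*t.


F = S*sqrt(t) + A*t
F = 28*sqrt(17) + 5*17
F = 28*4.123106 + 85

200.4470 mm


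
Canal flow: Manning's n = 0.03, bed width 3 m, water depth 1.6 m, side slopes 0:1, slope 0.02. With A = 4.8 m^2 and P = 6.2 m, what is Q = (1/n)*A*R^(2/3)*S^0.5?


R = A/P = 4.8/6.2 = 0.774194
Q = (1/0.03) * 4.8 * 0.774194^(2/3) * 0.02^0.5

19.0781 m^3/s


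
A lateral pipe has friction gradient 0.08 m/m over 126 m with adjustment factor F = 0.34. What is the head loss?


hf = J * L * F = 0.08 * 126 * 0.34 = 3.4272 m

3.4272 m


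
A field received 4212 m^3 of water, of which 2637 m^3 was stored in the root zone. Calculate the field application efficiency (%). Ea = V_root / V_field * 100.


Ea = V_root / V_field * 100 = 2637 / 4212 * 100 = 62.6068%

62.6068 %


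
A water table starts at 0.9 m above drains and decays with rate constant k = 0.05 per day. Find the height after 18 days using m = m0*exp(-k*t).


m = m0 * exp(-k*t)
m = 0.9 * exp(-0.05 * 18)
m = 0.9 * exp(-0.9000)

0.3659 m


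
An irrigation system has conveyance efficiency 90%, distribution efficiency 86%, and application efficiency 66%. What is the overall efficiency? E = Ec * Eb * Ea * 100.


Ec = 0.9, Eb = 0.86, Ea = 0.66
E = 0.9 * 0.86 * 0.66 * 100 = 51.0840%

51.0840 %


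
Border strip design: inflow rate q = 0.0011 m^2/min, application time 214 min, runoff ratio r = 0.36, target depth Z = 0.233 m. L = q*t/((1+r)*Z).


L = q*t/((1+r)*Z)
L = 0.0011*214/((1+0.36)*0.233)
L = 0.2354/0.31688

0.7429 m


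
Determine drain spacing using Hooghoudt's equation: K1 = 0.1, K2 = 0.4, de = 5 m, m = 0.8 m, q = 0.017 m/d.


S^2 = 8*K2*de*m/q + 4*K1*m^2/q
S^2 = 8*0.4*5*0.8/0.017 + 4*0.1*0.8^2/0.017
S = sqrt(768.0000)

27.7128 m


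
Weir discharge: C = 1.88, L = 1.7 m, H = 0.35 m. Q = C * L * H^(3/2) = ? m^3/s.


Q = C * L * H^(3/2) = 1.88 * 1.7 * 0.35^1.5 = 1.88 * 1.7 * 0.207063

0.6618 m^3/s


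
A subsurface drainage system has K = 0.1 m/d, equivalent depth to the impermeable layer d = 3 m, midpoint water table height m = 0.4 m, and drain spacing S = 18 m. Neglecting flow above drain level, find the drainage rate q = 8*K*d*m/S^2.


q = 8*K*d*m/S^2
q = 8*0.1*3*0.4/18^2
q = 0.9600 / 324

0.0030 m/d


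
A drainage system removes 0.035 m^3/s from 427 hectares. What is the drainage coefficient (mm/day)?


DC = Q * 86400 / (A * 10000) * 1000
DC = 0.035 * 86400 / (427 * 10000) * 1000
DC = 3024000.0000 / 4270000

0.7082 mm/day


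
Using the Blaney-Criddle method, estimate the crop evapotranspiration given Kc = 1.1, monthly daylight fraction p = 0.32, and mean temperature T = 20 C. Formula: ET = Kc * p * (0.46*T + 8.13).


ET = Kc * p * (0.46*T + 8.13)
ET = 1.1 * 0.32 * (0.46*20 + 8.13)
ET = 1.1 * 0.32 * 17.3300

6.1002 mm/day


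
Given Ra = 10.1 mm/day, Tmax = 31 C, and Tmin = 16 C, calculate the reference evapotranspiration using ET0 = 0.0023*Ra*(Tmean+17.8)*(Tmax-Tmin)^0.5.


Tmean = (Tmax + Tmin)/2 = (31 + 16)/2 = 23.5
ET0 = 0.0023 * 10.1 * (23.5 + 17.8) * sqrt(31 - 16)
ET0 = 0.0023 * 10.1 * 41.3 * 3.872983

3.7157 mm/day


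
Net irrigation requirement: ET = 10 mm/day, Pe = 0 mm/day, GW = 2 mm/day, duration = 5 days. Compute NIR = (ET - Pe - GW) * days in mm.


Daily deficit = ET - Pe - GW = 10 - 0 - 2 = 8 mm/day
NIR = 8 * 5 = 40 mm

40.0000 mm


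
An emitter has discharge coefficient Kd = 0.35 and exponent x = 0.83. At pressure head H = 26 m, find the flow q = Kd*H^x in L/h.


q = Kd * H^x = 0.35 * 26^0.83 = 0.35 * 14.942659

5.2299 L/h


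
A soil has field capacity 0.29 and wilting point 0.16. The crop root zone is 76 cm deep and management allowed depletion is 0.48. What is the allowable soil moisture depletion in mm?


SMD = (FC - PWP) * d * MAD * 10
SMD = (0.29 - 0.16) * 76 * 0.48 * 10
SMD = 0.1300 * 76 * 0.48 * 10

47.4240 mm


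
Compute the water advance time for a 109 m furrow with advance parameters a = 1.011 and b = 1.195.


t = (L/a)^(1/b)
t = (109/1.011)^(1/1.195)
t = 107.814045^(1/1.195)

50.2324 min


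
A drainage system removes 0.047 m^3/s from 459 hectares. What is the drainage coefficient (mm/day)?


DC = Q * 86400 / (A * 10000) * 1000
DC = 0.047 * 86400 / (459 * 10000) * 1000
DC = 4060800.0000 / 4590000

0.8847 mm/day


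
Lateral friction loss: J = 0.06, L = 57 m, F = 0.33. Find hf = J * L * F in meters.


hf = J * L * F = 0.06 * 57 * 0.33 = 1.1286 m

1.1286 m


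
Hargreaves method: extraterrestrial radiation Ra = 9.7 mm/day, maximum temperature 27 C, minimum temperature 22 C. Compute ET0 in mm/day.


Tmean = (Tmax + Tmin)/2 = (27 + 22)/2 = 24.5
ET0 = 0.0023 * 9.7 * (24.5 + 17.8) * sqrt(27 - 22)
ET0 = 0.0023 * 9.7 * 42.3 * 2.236068

2.1102 mm/day


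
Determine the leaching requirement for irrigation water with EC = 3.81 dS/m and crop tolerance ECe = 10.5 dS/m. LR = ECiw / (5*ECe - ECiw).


LR = ECiw / (5*ECe - ECiw)
LR = 3.81 / (5*10.5 - 3.81)
LR = 3.81 / 48.6900

0.0783


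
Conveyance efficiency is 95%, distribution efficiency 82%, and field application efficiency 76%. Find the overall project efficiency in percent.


Ec = 0.95, Eb = 0.82, Ea = 0.76
E = 0.95 * 0.82 * 0.76 * 100 = 59.2040%

59.2040 %


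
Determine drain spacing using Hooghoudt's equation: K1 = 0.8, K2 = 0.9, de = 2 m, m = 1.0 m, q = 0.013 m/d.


S^2 = 8*K2*de*m/q + 4*K1*m^2/q
S^2 = 8*0.9*2*1.0/0.013 + 4*0.8*1.0^2/0.013
S = sqrt(1353.8462)

36.7946 m


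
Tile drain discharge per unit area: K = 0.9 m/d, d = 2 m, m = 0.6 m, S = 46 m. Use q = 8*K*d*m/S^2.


q = 8*K*d*m/S^2
q = 8*0.9*2*0.6/46^2
q = 8.6400 / 2116

0.0041 m/d


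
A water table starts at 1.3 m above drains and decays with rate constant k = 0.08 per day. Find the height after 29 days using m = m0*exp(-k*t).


m = m0 * exp(-k*t)
m = 1.3 * exp(-0.08 * 29)
m = 1.3 * exp(-2.3200)

0.1278 m


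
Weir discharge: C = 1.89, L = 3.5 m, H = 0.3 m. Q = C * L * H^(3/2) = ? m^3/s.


Q = C * L * H^(3/2) = 1.89 * 3.5 * 0.3^1.5 = 1.89 * 3.5 * 0.164317

1.0870 m^3/s


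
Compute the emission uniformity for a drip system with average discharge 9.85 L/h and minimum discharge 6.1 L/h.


EU = (q_min/q_avg)*100 = (6.1/9.85)*100 = 61.9289%

61.9289 %


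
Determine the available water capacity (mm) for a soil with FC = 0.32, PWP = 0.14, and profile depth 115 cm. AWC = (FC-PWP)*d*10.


AWC = (FC - PWP) * d * 10
AWC = (0.32 - 0.14) * 115 * 10
AWC = 0.1800 * 115 * 10

207.0000 mm


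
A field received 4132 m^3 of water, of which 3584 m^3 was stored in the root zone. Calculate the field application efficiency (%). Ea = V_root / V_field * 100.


Ea = V_root / V_field * 100 = 3584 / 4132 * 100 = 86.7377%

86.7377 %


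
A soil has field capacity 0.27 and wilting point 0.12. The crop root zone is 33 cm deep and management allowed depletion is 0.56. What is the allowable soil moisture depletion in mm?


SMD = (FC - PWP) * d * MAD * 10
SMD = (0.27 - 0.12) * 33 * 0.56 * 10
SMD = 0.1500 * 33 * 0.56 * 10

27.7200 mm


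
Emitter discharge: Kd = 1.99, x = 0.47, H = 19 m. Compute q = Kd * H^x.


q = Kd * H^x = 1.99 * 19^0.47 = 1.99 * 3.990379

7.9409 L/h


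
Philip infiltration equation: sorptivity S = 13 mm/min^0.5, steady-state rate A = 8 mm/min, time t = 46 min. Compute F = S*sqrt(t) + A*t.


F = S*sqrt(t) + A*t
F = 13*sqrt(46) + 8*46
F = 13*6.782330 + 368

456.1703 mm


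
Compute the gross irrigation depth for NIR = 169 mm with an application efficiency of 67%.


Ea = 67% = 0.67
GID = NIR / Ea = 169 / 0.67 = 252.2388 mm

252.2388 mm


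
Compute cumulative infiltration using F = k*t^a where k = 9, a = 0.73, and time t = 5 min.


F = k * t^a = 9 * 5^0.73
F = 9 * 3.237786

29.1401 mm


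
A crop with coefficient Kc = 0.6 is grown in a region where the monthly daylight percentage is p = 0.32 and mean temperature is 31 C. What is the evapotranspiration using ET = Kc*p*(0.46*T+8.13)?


ET = Kc * p * (0.46*T + 8.13)
ET = 0.6 * 0.32 * (0.46*31 + 8.13)
ET = 0.6 * 0.32 * 22.3900

4.2989 mm/day


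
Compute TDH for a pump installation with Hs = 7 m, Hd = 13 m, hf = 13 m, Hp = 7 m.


TDH = Hs + Hd + hf + Hp = 7 + 13 + 13 + 7 = 40

40 m


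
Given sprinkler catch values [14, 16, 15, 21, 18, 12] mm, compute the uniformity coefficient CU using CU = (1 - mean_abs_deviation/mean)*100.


mean = 16.000000 mm
MAD = 2.333333 mm
CU = (1 - 2.333333/16.000000)*100

85.4167 %


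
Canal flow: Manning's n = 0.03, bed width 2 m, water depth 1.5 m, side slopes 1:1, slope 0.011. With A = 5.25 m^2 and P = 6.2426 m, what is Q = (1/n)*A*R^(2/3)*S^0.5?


R = A/P = 5.25/6.2426 = 0.840996
Q = (1/0.03) * 5.25 * 0.840996^(2/3) * 0.011^0.5

16.3530 m^3/s


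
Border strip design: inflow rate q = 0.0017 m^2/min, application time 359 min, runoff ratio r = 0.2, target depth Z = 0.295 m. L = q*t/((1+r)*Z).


L = q*t/((1+r)*Z)
L = 0.0017*359/((1+0.2)*0.295)
L = 0.6103/0.354

1.7240 m


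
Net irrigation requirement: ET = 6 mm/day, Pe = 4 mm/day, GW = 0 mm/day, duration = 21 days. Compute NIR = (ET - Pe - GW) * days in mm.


Daily deficit = ET - Pe - GW = 6 - 4 - 0 = 2 mm/day
NIR = 2 * 21 = 42 mm

42.0000 mm


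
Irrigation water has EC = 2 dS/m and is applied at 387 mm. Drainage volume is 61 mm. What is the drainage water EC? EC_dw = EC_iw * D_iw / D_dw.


EC_dw = EC_iw * D_iw / D_dw
EC_dw = 2 * 387 / 61
EC_dw = 774 / 61

12.6885 dS/m


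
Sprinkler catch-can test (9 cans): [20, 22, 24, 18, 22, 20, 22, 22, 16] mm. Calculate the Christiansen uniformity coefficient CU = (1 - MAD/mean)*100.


mean = 20.666667 mm
MAD = 1.925926 mm
CU = (1 - 1.925926/20.666667)*100

90.6810 %


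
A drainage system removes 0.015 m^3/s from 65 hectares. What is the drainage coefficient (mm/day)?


DC = Q * 86400 / (A * 10000) * 1000
DC = 0.015 * 86400 / (65 * 10000) * 1000
DC = 1296000.0000 / 650000

1.9938 mm/day


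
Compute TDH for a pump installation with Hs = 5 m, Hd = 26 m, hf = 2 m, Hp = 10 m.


TDH = Hs + Hd + hf + Hp = 5 + 26 + 2 + 10 = 43

43 m


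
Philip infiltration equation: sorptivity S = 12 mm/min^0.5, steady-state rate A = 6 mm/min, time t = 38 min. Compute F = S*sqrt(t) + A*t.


F = S*sqrt(t) + A*t
F = 12*sqrt(38) + 6*38
F = 12*6.164414 + 228

301.9730 mm


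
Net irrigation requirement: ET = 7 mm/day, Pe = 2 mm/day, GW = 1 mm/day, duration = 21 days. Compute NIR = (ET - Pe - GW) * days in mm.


Daily deficit = ET - Pe - GW = 7 - 2 - 1 = 4 mm/day
NIR = 4 * 21 = 84 mm

84.0000 mm


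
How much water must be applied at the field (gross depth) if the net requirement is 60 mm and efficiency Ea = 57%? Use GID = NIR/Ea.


Ea = 57% = 0.57
GID = NIR / Ea = 60 / 0.57 = 105.2632 mm

105.2632 mm


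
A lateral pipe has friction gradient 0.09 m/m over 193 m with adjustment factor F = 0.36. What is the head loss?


hf = J * L * F = 0.09 * 193 * 0.36 = 6.2532 m

6.2532 m


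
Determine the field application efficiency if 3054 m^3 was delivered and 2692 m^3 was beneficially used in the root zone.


Ea = V_root / V_field * 100 = 2692 / 3054 * 100 = 88.1467%

88.1467 %


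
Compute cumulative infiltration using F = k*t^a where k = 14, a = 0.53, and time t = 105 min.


F = k * t^a = 14 * 105^0.53
F = 14 * 11.782307

164.9523 mm


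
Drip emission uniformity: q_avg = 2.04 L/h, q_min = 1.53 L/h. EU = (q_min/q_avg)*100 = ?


EU = (q_min/q_avg)*100 = (1.53/2.04)*100 = 75.0000%

75.0000 %


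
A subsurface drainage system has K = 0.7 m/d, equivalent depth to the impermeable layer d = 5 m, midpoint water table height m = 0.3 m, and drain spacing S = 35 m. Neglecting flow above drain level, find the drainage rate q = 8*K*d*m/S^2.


q = 8*K*d*m/S^2
q = 8*0.7*5*0.3/35^2
q = 8.4000 / 1225

0.0069 m/d


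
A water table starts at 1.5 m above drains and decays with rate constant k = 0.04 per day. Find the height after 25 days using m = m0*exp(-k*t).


m = m0 * exp(-k*t)
m = 1.5 * exp(-0.04 * 25)
m = 1.5 * exp(-1.0000)

0.5518 m


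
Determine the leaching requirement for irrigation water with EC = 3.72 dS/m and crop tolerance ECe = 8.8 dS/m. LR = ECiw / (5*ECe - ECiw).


LR = ECiw / (5*ECe - ECiw)
LR = 3.72 / (5*8.8 - 3.72)
LR = 3.72 / 40.2800

0.0924


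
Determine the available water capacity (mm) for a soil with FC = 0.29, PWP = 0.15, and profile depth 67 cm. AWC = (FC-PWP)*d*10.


AWC = (FC - PWP) * d * 10
AWC = (0.29 - 0.15) * 67 * 10
AWC = 0.1400 * 67 * 10

93.8000 mm


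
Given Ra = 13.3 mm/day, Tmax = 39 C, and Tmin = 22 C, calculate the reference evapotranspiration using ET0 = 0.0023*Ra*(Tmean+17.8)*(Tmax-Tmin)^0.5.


Tmean = (Tmax + Tmin)/2 = (39 + 22)/2 = 30.5
ET0 = 0.0023 * 13.3 * (30.5 + 17.8) * sqrt(39 - 22)
ET0 = 0.0023 * 13.3 * 48.3 * 4.123106

6.0919 mm/day


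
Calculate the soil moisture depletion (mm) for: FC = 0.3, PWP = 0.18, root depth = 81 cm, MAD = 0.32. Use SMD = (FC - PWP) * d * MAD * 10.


SMD = (FC - PWP) * d * MAD * 10
SMD = (0.3 - 0.18) * 81 * 0.32 * 10
SMD = 0.1200 * 81 * 0.32 * 10

31.1040 mm


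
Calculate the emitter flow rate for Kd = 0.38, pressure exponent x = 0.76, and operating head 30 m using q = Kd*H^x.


q = Kd * H^x = 0.38 * 30^0.76 = 0.38 * 13.262096

5.0396 L/h


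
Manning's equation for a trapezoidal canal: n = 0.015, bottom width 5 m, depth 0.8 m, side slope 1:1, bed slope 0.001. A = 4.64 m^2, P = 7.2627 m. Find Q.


R = A/P = 4.64/7.2627 = 0.638881
Q = (1/0.015) * 4.64 * 0.638881^(2/3) * 0.001^0.5

7.2562 m^3/s


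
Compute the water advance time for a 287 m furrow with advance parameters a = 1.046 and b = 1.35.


t = (L/a)^(1/b)
t = (287/1.046)^(1/1.35)
t = 274.378585^(1/1.35)

64.0008 min


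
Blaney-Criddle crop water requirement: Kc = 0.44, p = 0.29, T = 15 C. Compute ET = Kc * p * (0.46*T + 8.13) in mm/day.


ET = Kc * p * (0.46*T + 8.13)
ET = 0.44 * 0.29 * (0.46*15 + 8.13)
ET = 0.44 * 0.29 * 15.0300

1.9178 mm/day


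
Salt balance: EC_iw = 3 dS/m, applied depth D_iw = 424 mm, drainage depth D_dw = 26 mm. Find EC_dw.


EC_dw = EC_iw * D_iw / D_dw
EC_dw = 3 * 424 / 26
EC_dw = 1272 / 26

48.9231 dS/m


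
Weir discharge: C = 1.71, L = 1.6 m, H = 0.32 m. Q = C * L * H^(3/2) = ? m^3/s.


Q = C * L * H^(3/2) = 1.71 * 1.6 * 0.32^1.5 = 1.71 * 1.6 * 0.181019

0.4953 m^3/s


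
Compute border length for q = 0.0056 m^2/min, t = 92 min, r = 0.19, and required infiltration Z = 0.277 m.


L = q*t/((1+r)*Z)
L = 0.0056*92/((1+0.19)*0.277)
L = 0.5152/0.32963

1.5630 m


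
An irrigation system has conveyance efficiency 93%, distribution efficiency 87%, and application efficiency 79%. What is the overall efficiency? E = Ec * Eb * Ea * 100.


Ec = 0.93, Eb = 0.87, Ea = 0.79
E = 0.93 * 0.87 * 0.79 * 100 = 63.9189%

63.9189 %


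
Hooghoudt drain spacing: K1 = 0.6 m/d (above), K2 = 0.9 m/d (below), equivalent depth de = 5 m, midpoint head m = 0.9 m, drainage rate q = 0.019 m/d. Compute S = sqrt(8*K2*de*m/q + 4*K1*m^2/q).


S^2 = 8*K2*de*m/q + 4*K1*m^2/q
S^2 = 8*0.9*5*0.9/0.019 + 4*0.6*0.9^2/0.019
S = sqrt(1807.5789)

42.5156 m


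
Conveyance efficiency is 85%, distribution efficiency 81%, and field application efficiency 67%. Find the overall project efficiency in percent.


Ec = 0.85, Eb = 0.81, Ea = 0.67
E = 0.85 * 0.81 * 0.67 * 100 = 46.1295%

46.1295 %


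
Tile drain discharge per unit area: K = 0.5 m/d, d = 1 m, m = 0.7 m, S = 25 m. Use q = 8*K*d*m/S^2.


q = 8*K*d*m/S^2
q = 8*0.5*1*0.7/25^2
q = 2.8000 / 625

0.0045 m/d


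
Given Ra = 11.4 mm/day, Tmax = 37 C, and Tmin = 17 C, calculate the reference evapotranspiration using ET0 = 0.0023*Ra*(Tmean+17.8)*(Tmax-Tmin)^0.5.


Tmean = (Tmax + Tmin)/2 = (37 + 17)/2 = 27.0
ET0 = 0.0023 * 11.4 * (27.0 + 17.8) * sqrt(37 - 17)
ET0 = 0.0023 * 11.4 * 44.8 * 4.472136

5.2532 mm/day


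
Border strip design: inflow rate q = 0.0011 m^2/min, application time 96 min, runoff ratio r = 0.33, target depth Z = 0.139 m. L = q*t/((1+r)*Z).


L = q*t/((1+r)*Z)
L = 0.0011*96/((1+0.33)*0.139)
L = 0.1056/0.18487

0.5712 m


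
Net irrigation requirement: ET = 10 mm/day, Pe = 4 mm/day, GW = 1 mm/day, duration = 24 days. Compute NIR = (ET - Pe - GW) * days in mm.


Daily deficit = ET - Pe - GW = 10 - 4 - 1 = 5 mm/day
NIR = 5 * 24 = 120 mm

120.0000 mm


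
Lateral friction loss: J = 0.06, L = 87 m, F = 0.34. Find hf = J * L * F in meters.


hf = J * L * F = 0.06 * 87 * 0.34 = 1.7748 m

1.7748 m


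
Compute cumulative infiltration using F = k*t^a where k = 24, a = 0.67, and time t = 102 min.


F = k * t^a = 24 * 102^0.67
F = 24 * 22.169817

532.0756 mm


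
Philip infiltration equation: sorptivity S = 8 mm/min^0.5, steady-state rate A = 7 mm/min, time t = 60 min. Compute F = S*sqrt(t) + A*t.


F = S*sqrt(t) + A*t
F = 8*sqrt(60) + 7*60
F = 8*7.745967 + 420

481.9677 mm


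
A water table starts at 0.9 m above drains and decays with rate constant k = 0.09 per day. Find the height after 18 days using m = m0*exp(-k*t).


m = m0 * exp(-k*t)
m = 0.9 * exp(-0.09 * 18)
m = 0.9 * exp(-1.6200)

0.1781 m


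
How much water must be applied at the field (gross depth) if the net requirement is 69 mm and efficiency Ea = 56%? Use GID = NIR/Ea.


Ea = 56% = 0.56
GID = NIR / Ea = 69 / 0.56 = 123.2143 mm

123.2143 mm


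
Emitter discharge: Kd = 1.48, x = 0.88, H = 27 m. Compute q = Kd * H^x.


q = Kd * H^x = 1.48 * 27^0.88 = 1.48 * 18.180261

26.9068 L/h


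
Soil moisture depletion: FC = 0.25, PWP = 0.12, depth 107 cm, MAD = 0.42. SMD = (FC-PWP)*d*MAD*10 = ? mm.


SMD = (FC - PWP) * d * MAD * 10
SMD = (0.25 - 0.12) * 107 * 0.42 * 10
SMD = 0.1300 * 107 * 0.42 * 10

58.4220 mm


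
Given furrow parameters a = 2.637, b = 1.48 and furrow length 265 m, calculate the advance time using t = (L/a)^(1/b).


t = (L/a)^(1/b)
t = (265/2.637)^(1/1.48)
t = 100.492984^(1/1.48)

22.5317 min


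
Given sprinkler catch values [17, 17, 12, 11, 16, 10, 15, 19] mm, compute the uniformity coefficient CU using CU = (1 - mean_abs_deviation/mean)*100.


mean = 14.625000 mm
MAD = 2.718750 mm
CU = (1 - 2.718750/14.625000)*100

81.4103 %


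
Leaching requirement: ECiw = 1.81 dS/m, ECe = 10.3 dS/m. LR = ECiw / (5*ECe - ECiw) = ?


LR = ECiw / (5*ECe - ECiw)
LR = 1.81 / (5*10.3 - 1.81)
LR = 1.81 / 49.6900

0.0364


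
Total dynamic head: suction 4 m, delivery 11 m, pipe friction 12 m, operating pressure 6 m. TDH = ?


TDH = Hs + Hd + hf + Hp = 4 + 11 + 12 + 6 = 33

33 m


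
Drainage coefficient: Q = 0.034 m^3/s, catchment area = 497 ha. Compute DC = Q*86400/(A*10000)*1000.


DC = Q * 86400 / (A * 10000) * 1000
DC = 0.034 * 86400 / (497 * 10000) * 1000
DC = 2937600.0000 / 4970000

0.5911 mm/day


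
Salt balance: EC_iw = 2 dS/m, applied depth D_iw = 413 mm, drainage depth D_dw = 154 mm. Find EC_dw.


EC_dw = EC_iw * D_iw / D_dw
EC_dw = 2 * 413 / 154
EC_dw = 826 / 154

5.3636 dS/m


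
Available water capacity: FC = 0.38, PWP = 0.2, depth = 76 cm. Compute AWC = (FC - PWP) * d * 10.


AWC = (FC - PWP) * d * 10
AWC = (0.38 - 0.2) * 76 * 10
AWC = 0.1800 * 76 * 10

136.8000 mm


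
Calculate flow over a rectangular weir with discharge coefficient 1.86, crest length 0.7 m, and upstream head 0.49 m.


Q = C * L * H^(3/2) = 1.86 * 0.7 * 0.49^1.5 = 1.86 * 0.7 * 0.343000

0.4466 m^3/s


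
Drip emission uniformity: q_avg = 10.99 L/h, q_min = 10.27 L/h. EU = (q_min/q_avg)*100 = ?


EU = (q_min/q_avg)*100 = (10.27/10.99)*100 = 93.4486%

93.4486 %


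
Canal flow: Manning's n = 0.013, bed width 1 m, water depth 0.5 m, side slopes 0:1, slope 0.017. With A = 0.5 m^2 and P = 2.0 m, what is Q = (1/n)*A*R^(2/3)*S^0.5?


R = A/P = 0.5/2.0 = 0.250000
Q = (1/0.013) * 0.5 * 0.250000^(2/3) * 0.017^0.5

1.9901 m^3/s


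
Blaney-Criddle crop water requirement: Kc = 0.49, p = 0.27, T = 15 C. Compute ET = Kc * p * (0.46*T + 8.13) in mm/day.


ET = Kc * p * (0.46*T + 8.13)
ET = 0.49 * 0.27 * (0.46*15 + 8.13)
ET = 0.49 * 0.27 * 15.0300

1.9885 mm/day


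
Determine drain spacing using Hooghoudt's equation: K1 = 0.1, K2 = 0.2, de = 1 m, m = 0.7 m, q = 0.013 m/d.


S^2 = 8*K2*de*m/q + 4*K1*m^2/q
S^2 = 8*0.2*1*0.7/0.013 + 4*0.1*0.7^2/0.013
S = sqrt(101.2308)

10.0614 m


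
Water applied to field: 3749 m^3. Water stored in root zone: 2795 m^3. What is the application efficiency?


Ea = V_root / V_field * 100 = 2795 / 3749 * 100 = 74.5532%

74.5532 %


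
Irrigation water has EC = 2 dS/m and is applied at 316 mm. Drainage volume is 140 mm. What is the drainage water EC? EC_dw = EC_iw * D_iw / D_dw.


EC_dw = EC_iw * D_iw / D_dw
EC_dw = 2 * 316 / 140
EC_dw = 632 / 140

4.5143 dS/m


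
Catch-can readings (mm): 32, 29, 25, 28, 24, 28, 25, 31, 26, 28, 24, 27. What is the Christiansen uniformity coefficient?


mean = 27.250000 mm
MAD = 2.083333 mm
CU = (1 - 2.083333/27.250000)*100

92.3547 %


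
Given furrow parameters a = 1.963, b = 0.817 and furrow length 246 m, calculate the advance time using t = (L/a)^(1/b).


t = (L/a)^(1/b)
t = (246/1.963)^(1/0.817)
t = 125.318390^(1/0.817)

369.7852 min


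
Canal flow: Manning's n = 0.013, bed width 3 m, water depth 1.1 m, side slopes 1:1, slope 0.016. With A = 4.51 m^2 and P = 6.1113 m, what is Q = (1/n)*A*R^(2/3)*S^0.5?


R = A/P = 4.51/6.1113 = 0.737977
Q = (1/0.013) * 4.51 * 0.737977^(2/3) * 0.016^0.5

35.8362 m^3/s


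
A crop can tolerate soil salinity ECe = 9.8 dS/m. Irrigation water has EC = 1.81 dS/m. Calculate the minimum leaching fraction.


LR = ECiw / (5*ECe - ECiw)
LR = 1.81 / (5*9.8 - 1.81)
LR = 1.81 / 47.1900

0.0384


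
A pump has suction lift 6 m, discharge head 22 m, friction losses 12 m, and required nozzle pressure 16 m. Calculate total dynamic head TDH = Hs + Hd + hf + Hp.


TDH = Hs + Hd + hf + Hp = 6 + 22 + 12 + 16 = 56

56 m


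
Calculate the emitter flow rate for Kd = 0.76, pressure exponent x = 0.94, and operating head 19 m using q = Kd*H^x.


q = Kd * H^x = 0.76 * 19^0.94 = 0.76 * 15.923128

12.1016 L/h


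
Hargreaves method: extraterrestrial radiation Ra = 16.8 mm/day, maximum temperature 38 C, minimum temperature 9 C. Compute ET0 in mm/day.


Tmean = (Tmax + Tmin)/2 = (38 + 9)/2 = 23.5
ET0 = 0.0023 * 16.8 * (23.5 + 17.8) * sqrt(38 - 9)
ET0 = 0.0023 * 16.8 * 41.3 * 5.385165

8.5938 mm/day


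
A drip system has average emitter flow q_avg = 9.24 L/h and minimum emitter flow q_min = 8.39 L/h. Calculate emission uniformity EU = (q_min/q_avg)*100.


EU = (q_min/q_avg)*100 = (8.39/9.24)*100 = 90.8009%

90.8009 %


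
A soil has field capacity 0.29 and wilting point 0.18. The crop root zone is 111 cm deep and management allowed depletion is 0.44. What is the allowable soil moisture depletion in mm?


SMD = (FC - PWP) * d * MAD * 10
SMD = (0.29 - 0.18) * 111 * 0.44 * 10
SMD = 0.1100 * 111 * 0.44 * 10

53.7240 mm


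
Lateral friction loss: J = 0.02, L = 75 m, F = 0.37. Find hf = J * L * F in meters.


hf = J * L * F = 0.02 * 75 * 0.37 = 0.5550 m

0.5550 m


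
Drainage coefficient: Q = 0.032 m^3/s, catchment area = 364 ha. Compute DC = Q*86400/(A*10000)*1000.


DC = Q * 86400 / (A * 10000) * 1000
DC = 0.032 * 86400 / (364 * 10000) * 1000
DC = 2764800.0000 / 3640000

0.7596 mm/day


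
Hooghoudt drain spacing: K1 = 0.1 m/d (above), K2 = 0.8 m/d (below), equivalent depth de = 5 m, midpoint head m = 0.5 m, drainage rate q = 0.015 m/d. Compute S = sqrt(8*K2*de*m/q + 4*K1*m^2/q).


S^2 = 8*K2*de*m/q + 4*K1*m^2/q
S^2 = 8*0.8*5*0.5/0.015 + 4*0.1*0.5^2/0.015
S = sqrt(1073.3333)

32.7618 m


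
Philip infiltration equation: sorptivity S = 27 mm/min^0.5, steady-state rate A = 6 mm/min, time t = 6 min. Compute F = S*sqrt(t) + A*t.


F = S*sqrt(t) + A*t
F = 27*sqrt(6) + 6*6
F = 27*2.449490 + 36

102.1362 mm


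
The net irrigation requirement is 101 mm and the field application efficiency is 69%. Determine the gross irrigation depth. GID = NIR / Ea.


Ea = 69% = 0.69
GID = NIR / Ea = 101 / 0.69 = 146.3768 mm

146.3768 mm


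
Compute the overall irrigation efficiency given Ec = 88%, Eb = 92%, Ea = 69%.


Ec = 0.88, Eb = 0.92, Ea = 0.69
E = 0.88 * 0.92 * 0.69 * 100 = 55.8624%

55.8624 %


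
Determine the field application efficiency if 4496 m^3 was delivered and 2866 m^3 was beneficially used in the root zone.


Ea = V_root / V_field * 100 = 2866 / 4496 * 100 = 63.7456%

63.7456 %


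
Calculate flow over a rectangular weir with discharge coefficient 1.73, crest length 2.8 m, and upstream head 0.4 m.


Q = C * L * H^(3/2) = 1.73 * 2.8 * 0.4^1.5 = 1.73 * 2.8 * 0.252982

1.2254 m^3/s


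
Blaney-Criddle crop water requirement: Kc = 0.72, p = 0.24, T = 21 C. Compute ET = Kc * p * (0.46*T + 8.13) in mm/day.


ET = Kc * p * (0.46*T + 8.13)
ET = 0.72 * 0.24 * (0.46*21 + 8.13)
ET = 0.72 * 0.24 * 17.7900

3.0741 mm/day


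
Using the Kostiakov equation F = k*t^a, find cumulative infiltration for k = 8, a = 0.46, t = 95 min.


F = k * t^a = 8 * 95^0.46
F = 8 * 8.123681

64.9894 mm


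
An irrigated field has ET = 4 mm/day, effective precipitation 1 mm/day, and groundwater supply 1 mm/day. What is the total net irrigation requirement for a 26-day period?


Daily deficit = ET - Pe - GW = 4 - 1 - 1 = 2 mm/day
NIR = 2 * 26 = 52 mm

52.0000 mm


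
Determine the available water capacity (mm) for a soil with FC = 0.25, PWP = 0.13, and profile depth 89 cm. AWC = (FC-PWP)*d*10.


AWC = (FC - PWP) * d * 10
AWC = (0.25 - 0.13) * 89 * 10
AWC = 0.1200 * 89 * 10

106.8000 mm


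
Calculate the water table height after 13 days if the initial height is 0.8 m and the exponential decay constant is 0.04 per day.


m = m0 * exp(-k*t)
m = 0.8 * exp(-0.04 * 13)
m = 0.8 * exp(-0.5200)

0.4756 m


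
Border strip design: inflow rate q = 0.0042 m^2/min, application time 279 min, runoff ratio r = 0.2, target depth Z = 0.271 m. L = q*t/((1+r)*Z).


L = q*t/((1+r)*Z)
L = 0.0042*279/((1+0.2)*0.271)
L = 1.1718/0.3252

3.6033 m


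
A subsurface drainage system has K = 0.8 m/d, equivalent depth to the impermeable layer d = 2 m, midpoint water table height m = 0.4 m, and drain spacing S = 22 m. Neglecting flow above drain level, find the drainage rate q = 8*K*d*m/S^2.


q = 8*K*d*m/S^2
q = 8*0.8*2*0.4/22^2
q = 5.1200 / 484

0.0106 m/d


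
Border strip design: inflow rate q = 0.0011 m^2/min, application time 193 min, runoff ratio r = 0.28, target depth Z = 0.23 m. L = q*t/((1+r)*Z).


L = q*t/((1+r)*Z)
L = 0.0011*193/((1+0.28)*0.23)
L = 0.2123/0.2944

0.7211 m


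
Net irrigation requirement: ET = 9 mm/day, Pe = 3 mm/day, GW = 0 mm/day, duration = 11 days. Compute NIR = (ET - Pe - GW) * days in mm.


Daily deficit = ET - Pe - GW = 9 - 3 - 0 = 6 mm/day
NIR = 6 * 11 = 66 mm

66.0000 mm
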